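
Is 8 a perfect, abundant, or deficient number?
deficient

Proper divisors of 8: sum = 1 + 2 + 4 = 7
Since 7 < 8, 8 is deficient.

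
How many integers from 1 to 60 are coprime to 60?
16

60 = 2^2 × 3 × 5
φ(n) = n × ∏(1 - 1/p) for each prime p dividing n
φ(60) = 60 × (1 - 1/2) × (1 - 1/3) × (1 - 1/5) = 16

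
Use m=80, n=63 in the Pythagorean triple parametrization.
(2431, 10080, 10369)

Euclid's formula: a = m² - n², b = 2mn, c = m² + n²
m = 80, n = 63
a = 80² - 63² = 6400 - 3969 = 2431
b = 2 × 80 × 63 = 10080
c = 80² + 63² = 6400 + 3969 = 10369
Verification: 2431² + 10080² = 5909761 + 101606400 = 107516161 = 10369² ✓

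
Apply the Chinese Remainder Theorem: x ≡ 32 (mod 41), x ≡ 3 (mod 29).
32

Using Chinese Remainder Theorem:
M = 41 × 29 = 1189
M1 = 29, M2 = 41
y1 = 29^(-1) mod 41 = 17
y2 = 41^(-1) mod 29 = 17
x = (32×29×17 + 3×41×17) mod 1189 = 32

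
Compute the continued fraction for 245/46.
[5; 3, 15]

Euclidean algorithm steps:
245 = 5 × 46 + 15
46 = 3 × 15 + 1
15 = 15 × 1 + 0
Continued fraction: [5; 3, 15]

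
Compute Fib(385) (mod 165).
115

Matrix identity: Q^n = [[F_(n+1), F_n], [F_n, F_(n-1)]] with Q = [[1,1],[1,0]].
n = 385 = 110000001₂. Square-and-multiply, entries mod 165:
Q^1 = [[1,1],[1,0]]
Q^3 = (Q^1)²·Q = [[3,2],[2,1]]
Q^6 = (Q^3)² = [[13,8],[8,5]]
Q^12 = (Q^6)² = [[68,144],[144,89]]
Q^24 = (Q^12)² = [[115,3],[3,112]]
Q^48 = (Q^24)² = [[34,21],[21,13]]
Q^96 = (Q^48)² = [[112,162],[162,115]]
Q^192 = (Q^96)² = [[13,144],[144,34]]
Q^385 = (Q^192)²·Q = [[118,115],[115,3]]
F_385 mod 165 = Q^385[0][1] = 115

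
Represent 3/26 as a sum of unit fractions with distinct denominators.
1/9 + 1/234

Greedy algorithm:
3/26: ceiling(26/3) = 9, use 1/9
1/234: ceiling(234/1) = 234, use 1/234
Result: 3/26 = 1/9 + 1/234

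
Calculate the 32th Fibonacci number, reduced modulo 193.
111

Matrix identity: Q^n = [[F_(n+1), F_n], [F_n, F_(n-1)]] with Q = [[1,1],[1,0]].
n = 32 = 100000₂. Square-and-multiply, entries mod 193:
Q^1 = [[1,1],[1,0]]
Q^2 = (Q^1)² = [[2,1],[1,1]]
Q^4 = (Q^2)² = [[5,3],[3,2]]
Q^8 = (Q^4)² = [[34,21],[21,13]]
Q^16 = (Q^8)² = [[53,22],[22,31]]
Q^32 = (Q^16)² = [[12,111],[111,94]]
F_32 mod 193 = Q^32[0][1] = 111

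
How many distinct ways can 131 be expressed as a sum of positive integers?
5964539504

p(n) counts ways to write n as a sum of positive integers (order ignored).
Euler's pentagonal recurrence: p(k) = p(k-1) + p(k-2) - p(k-5) - p(k-7) + p(k-12) + p(k-15) - ... (offsets j(3j∓1)/2, signs ++--, p(0)=1, p(<0)=0).
DP table for k = 0..130: p(0)=1, p(1)=1, p(2)=2, p(3)=3, p(4)=5, p(5)=7, p(6)=11, p(7)=15, p(8)=22, p(9)=30, p(10)=42, p(11)=56, p(12)=77, p(13)=101, p(14)=135, p(15)=176, p(16)=231, p(17)=297, p(18)=385, p(19)=490, p(20)=627, p(21)=792, p(22)=1002, p(23)=1255, p(24)=1575, p(25)=1958, p(26)=2436, p(27)=3010, p(28)=3718, p(29)=4565, p(30)=5604, p(31)=6842, p(32)=8349, p(33)=10143, p(34)=12310, p(35)=14883, p(36)=17977, p(37)=21637, p(38)=26015, p(39)=31185, p(40)=37338, p(41)=44583, p(42)=53174, p(43)=63261, p(44)=75175, p(45)=89134, p(46)=105558, p(47)=124754, p(48)=147273, p(49)=173525, p(50)=204226, p(51)=239943, p(52)=281589, p(53)=329931, p(54)=386155, p(55)=451276, p(56)=526823, p(57)=614154, p(58)=715220, p(59)=831820, p(60)=966467, p(61)=1121505, p(62)=1300156, p(63)=1505499, p(64)=1741630, p(65)=2012558, p(66)=2323520, p(67)=2679689, p(68)=3087735, p(69)=3554345, p(70)=4087968, p(71)=4697205, p(72)=5392783, p(73)=6185689, p(74)=7089500, p(75)=8118264, p(76)=9289091, p(77)=10619863, p(78)=12132164, p(79)=13848650, p(80)=15796476, p(81)=18004327, p(82)=20506255, p(83)=23338469, p(84)=26543660, p(85)=30167357, p(86)=34262962, p(87)=38887673, p(88)=44108109, p(89)=49995925, p(90)=56634173, p(91)=64112359, p(92)=72533807, p(93)=82010177, p(94)=92669720, p(95)=104651419, p(96)=118114304, p(97)=133230930, p(98)=150198136, p(99)=169229875, p(100)=190569292, p(101)=214481126, p(102)=241265379, p(103)=271248950, p(104)=304801365, p(105)=342325709, p(106)=384276336, p(107)=431149389, p(108)=483502844, p(109)=541946240, p(110)=607163746, p(111)=679903203, p(112)=761002156, p(113)=851376628, p(114)=952050665, p(115)=1064144451, p(116)=1188908248, p(117)=1327710076, p(118)=1482074143, p(119)=1653668665, p(120)=1844349560, p(121)=2056148051, p(122)=2291320912, p(123)=2552338241, p(124)=2841940500, p(125)=3163127352, p(126)=3519222692, p(127)=3913864295, p(128)=4351078600, p(129)=4835271870, p(130)=5371315400.
Final step: p(131) = p(130) + p(129) - p(126) - p(124) + p(119) + p(116) - p(109) - p(105) + p(96) + p(91) - p(80) - p(74) + p(61) + p(54) - p(39) - p(31) + p(14) + p(5)
= 5371315400 + 4835271870 - 3519222692 - 2841940500 + 1653668665 + 1188908248 - 541946240 - 342325709 + 118114304 + 64112359 - 15796476 - 7089500 + 1121505 + 386155 - 31185 - 6842 + 135 + 7
= 5964539504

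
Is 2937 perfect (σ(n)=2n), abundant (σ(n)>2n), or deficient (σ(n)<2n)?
deficient

Proper divisors of 2937: sum = 1 + 3 + 11 + 33 + 89 + 267 + 979 = 1383
Since 1383 < 2937, 2937 is deficient.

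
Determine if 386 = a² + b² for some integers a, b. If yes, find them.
5² + 19² (a=5, b=19)

Factorization: 386 = 2 × 193
By Fermat: n is sum of two squares iff every prime p ≡ 3 (mod 4) appears to even power.
All primes ≡ 3 (mod 4) appear to even power.
Search a = 0, 1, 2, … for 386 - a² a perfect square: first hit at a = 5: 386 - 25 = 361 = 19².
386 = 5² + 19² = 25 + 361 ✓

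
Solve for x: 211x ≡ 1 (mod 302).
73

gcd(211, 302) = 1, so the inverse exists.
Extended Euclidean algorithm on (302, 211):
302 = 1 × 211 + 91  ⟹  91 = (1)·302 + (-1)·211
211 = 2 × 91 + 29  ⟹  29 = (-2)·302 + (3)·211
91 = 3 × 29 + 4  ⟹  4 = (7)·302 + (-10)·211
29 = 7 × 4 + 1  ⟹  1 = (-51)·302 + (73)·211
So (73)·211 ≡ 1 (mod 302), i.e. 211^(-1) ≡ 73 (mod 302).
Check: 211 × 73 = 15403 ≡ 1 (mod 302)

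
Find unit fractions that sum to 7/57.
1/9 + 1/86 + 1/14706

Greedy algorithm:
7/57: ceiling(57/7) = 9, use 1/9
2/171: ceiling(171/2) = 86, use 1/86
1/14706: ceiling(14706/1) = 14706, use 1/14706
Result: 7/57 = 1/9 + 1/86 + 1/14706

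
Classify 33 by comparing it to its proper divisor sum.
deficient

Proper divisors of 33: sum = 1 + 3 + 11 = 15
Since 15 < 33, 33 is deficient.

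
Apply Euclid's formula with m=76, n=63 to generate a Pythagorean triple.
(1807, 9576, 9745)

Euclid's formula: a = m² - n², b = 2mn, c = m² + n²
m = 76, n = 63
a = 76² - 63² = 5776 - 3969 = 1807
b = 2 × 76 × 63 = 9576
c = 76² + 63² = 5776 + 3969 = 9745
Verification: 1807² + 9576² = 3265249 + 91699776 = 94965025 = 9745² ✓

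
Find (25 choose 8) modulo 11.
0

Using Lucas' theorem:
Write n=25 and k=8 in base 11:
n in base 11: [2, 3]
k in base 11: [0, 8]
C(25,8) mod 11 = ∏ C(n_i, k_i) mod 11
Digit binomials (mod 11): C(2,0) = 1; C(3,8) = 0 (k_i > n_i)
Product: 1 × 0 = 0 ≡ 0 (mod 11)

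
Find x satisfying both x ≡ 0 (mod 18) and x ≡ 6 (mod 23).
144

Using Chinese Remainder Theorem:
M = 18 × 23 = 414
M1 = 23, M2 = 18
y1 = 23^(-1) mod 18 = 11
y2 = 18^(-1) mod 23 = 9
x = (0×23×11 + 6×18×9) mod 414 = 144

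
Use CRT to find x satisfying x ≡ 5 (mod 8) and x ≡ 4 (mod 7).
53

Using Chinese Remainder Theorem:
M = 8 × 7 = 56
M1 = 7, M2 = 8
y1 = 7^(-1) mod 8 = 7
y2 = 8^(-1) mod 7 = 1
x = (5×7×7 + 4×8×1) mod 56 = 53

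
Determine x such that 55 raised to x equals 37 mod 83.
2

Baby-step giant-step with step n = ⌈√83⌉ = 10.
Baby steps 55^j mod 83 (j:value) for j=0..9: 0:1, 1:55, 2:37, 3:43, 4:41, 5:14, 6:23, 7:20, 8:21, 9:76.
h = 37 is already in the table at j=2, so x = 2.
Check: 55^2 ≡ 37 (mod 83).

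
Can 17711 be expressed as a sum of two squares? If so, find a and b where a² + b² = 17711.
Not possible

Factorization: 17711 = 89 × 199
By Fermat: n is sum of two squares iff every prime p ≡ 3 (mod 4) appears to even power.
Prime(s) ≡ 3 (mod 4) with odd exponent: [(199, 1)]
Therefore 17711 cannot be expressed as a² + b².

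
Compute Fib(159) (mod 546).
190

Matrix identity: Q^n = [[F_(n+1), F_n], [F_n, F_(n-1)]] with Q = [[1,1],[1,0]].
n = 159 = 10011111₂. Square-and-multiply, entries mod 546:
Q^1 = [[1,1],[1,0]]
Q^2 = (Q^1)² = [[2,1],[1,1]]
Q^4 = (Q^2)² = [[5,3],[3,2]]
Q^9 = (Q^4)²·Q = [[55,34],[34,21]]
Q^19 = (Q^9)²·Q = [[213,359],[359,400]]
Q^39 = (Q^19)²·Q = [[105,76],[76,29]]
Q^79 = (Q^39)²·Q = [[231,421],[421,356]]
Q^159 = (Q^79)²·Q = [[525,190],[190,335]]
F_159 mod 546 = Q^159[0][1] = 190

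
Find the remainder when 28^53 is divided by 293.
128

Repeated squaring. Binary of 53 = 110101.
28^1 ≡ 28 (mod 293); 28^2 ≡ 198 (mod 293); 28^4 ≡ 235 (mod 293); 28^8 ≡ 141 (mod 293); 28^16 ≡ 250 (mod 293); 28^32 ≡ 91 (mod 293)
28^53 = 28^1 × 28^4 × 28^16 × 28^32 ≡ 128 (mod 293)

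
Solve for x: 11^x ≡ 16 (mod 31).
12

Baby-step giant-step with step n = ⌈√31⌉ = 6.
Baby steps 11^j mod 31 (j:value) for j=0..5: 0:1, 1:11, 2:28, 3:29, 4:9, 5:6.
Giant-step multiplier: 11^(-6) ≡ 11^(30-6) = 11^24 ≡ 8 (mod 31).
Giant steps γ_i = 16·8^i mod 31: γ_0=16, γ_1=4, γ_2=1 (in table at j=0).
x = i·n + j = 2·6 + 0 = 12.
Check: 11^12 ≡ 16 (mod 31).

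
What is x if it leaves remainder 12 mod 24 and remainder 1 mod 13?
300

Using Chinese Remainder Theorem:
M = 24 × 13 = 312
M1 = 13, M2 = 24
y1 = 13^(-1) mod 24 = 13
y2 = 24^(-1) mod 13 = 6
x = (12×13×13 + 1×24×6) mod 312 = 300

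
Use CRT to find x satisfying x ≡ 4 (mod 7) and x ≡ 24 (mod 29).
53

Using Chinese Remainder Theorem:
M = 7 × 29 = 203
M1 = 29, M2 = 7
y1 = 29^(-1) mod 7 = 1
y2 = 7^(-1) mod 29 = 25
x = (4×29×1 + 24×7×25) mod 203 = 53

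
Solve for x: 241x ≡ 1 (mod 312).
145

gcd(241, 312) = 1, so the inverse exists.
Extended Euclidean algorithm on (312, 241):
312 = 1 × 241 + 71  ⟹  71 = (1)·312 + (-1)·241
241 = 3 × 71 + 28  ⟹  28 = (-3)·312 + (4)·241
71 = 2 × 28 + 15  ⟹  15 = (7)·312 + (-9)·241
28 = 1 × 15 + 13  ⟹  13 = (-10)·312 + (13)·241
15 = 1 × 13 + 2  ⟹  2 = (17)·312 + (-22)·241
13 = 6 × 2 + 1  ⟹  1 = (-112)·312 + (145)·241
So (145)·241 ≡ 1 (mod 312), i.e. 241^(-1) ≡ 145 (mod 312).
Check: 241 × 145 = 34945 ≡ 1 (mod 312)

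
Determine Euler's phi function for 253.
220

253 = 11 × 23
φ(n) = n × ∏(1 - 1/p) for each prime p dividing n
φ(253) = 253 × (1 - 1/11) × (1 - 1/23) = 220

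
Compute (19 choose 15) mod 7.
5

Using Lucas' theorem:
Write n=19 and k=15 in base 7:
n in base 7: [2, 5]
k in base 7: [2, 1]
C(19,15) mod 7 = ∏ C(n_i, k_i) mod 7
Digit binomials (mod 7): C(2,2) = 1; C(5,1) = 5
Product: 1 × 5 = 5 ≡ 5 (mod 7)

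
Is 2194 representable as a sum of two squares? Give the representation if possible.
13² + 45² (a=13, b=45)

Factorization: 2194 = 2 × 1097
By Fermat: n is sum of two squares iff every prime p ≡ 3 (mod 4) appears to even power.
All primes ≡ 3 (mod 4) appear to even power.
Search a = 0, 1, 2, … for 2194 - a² a perfect square: first hit at a = 13: 2194 - 169 = 2025 = 45².
2194 = 13² + 45² = 169 + 2025 ✓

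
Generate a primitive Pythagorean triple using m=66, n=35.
(3131, 4620, 5581)

Euclid's formula: a = m² - n², b = 2mn, c = m² + n²
m = 66, n = 35
a = 66² - 35² = 4356 - 1225 = 3131
b = 2 × 66 × 35 = 4620
c = 66² + 35² = 4356 + 1225 = 5581
Verification: 3131² + 4620² = 9803161 + 21344400 = 31147561 = 5581² ✓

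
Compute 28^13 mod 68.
24

Repeated squaring. Binary of 13 = 1101.
28^1 ≡ 28 (mod 68); 28^2 ≡ 36 (mod 68); 28^4 ≡ 4 (mod 68); 28^8 ≡ 16 (mod 68)
28^13 = 28^1 × 28^4 × 28^8 ≡ 24 (mod 68)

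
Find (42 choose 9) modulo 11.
1

Using Lucas' theorem:
Write n=42 and k=9 in base 11:
n in base 11: [3, 9]
k in base 11: [0, 9]
C(42,9) mod 11 = ∏ C(n_i, k_i) mod 11
Digit binomials (mod 11): C(3,0) = 1; C(9,9) = 1
Product: 1 × 1 = 1 ≡ 1 (mod 11)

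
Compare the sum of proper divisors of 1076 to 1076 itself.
deficient

Proper divisors of 1076: sum = 1 + 2 + 4 + 269 + 538 = 814
Since 814 < 1076, 1076 is deficient.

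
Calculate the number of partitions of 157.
80630964769

p(n) counts ways to write n as a sum of positive integers (order ignored).
Euler's pentagonal recurrence: p(k) = p(k-1) + p(k-2) - p(k-5) - p(k-7) + p(k-12) + p(k-15) - ... (offsets j(3j∓1)/2, signs ++--, p(0)=1, p(<0)=0).
DP table for k = 0..156: p(0)=1, p(1)=1, p(2)=2, p(3)=3, p(4)=5, p(5)=7, p(6)=11, p(7)=15, p(8)=22, p(9)=30, p(10)=42, p(11)=56, p(12)=77, p(13)=101, p(14)=135, p(15)=176, p(16)=231, p(17)=297, p(18)=385, p(19)=490, p(20)=627, p(21)=792, p(22)=1002, p(23)=1255, p(24)=1575, p(25)=1958, p(26)=2436, p(27)=3010, p(28)=3718, p(29)=4565, p(30)=5604, p(31)=6842, p(32)=8349, p(33)=10143, p(34)=12310, p(35)=14883, p(36)=17977, p(37)=21637, p(38)=26015, p(39)=31185, p(40)=37338, p(41)=44583, p(42)=53174, p(43)=63261, p(44)=75175, p(45)=89134, p(46)=105558, p(47)=124754, p(48)=147273, p(49)=173525, p(50)=204226, p(51)=239943, p(52)=281589, p(53)=329931, p(54)=386155, p(55)=451276, p(56)=526823, p(57)=614154, p(58)=715220, p(59)=831820, p(60)=966467, p(61)=1121505, p(62)=1300156, p(63)=1505499, p(64)=1741630, p(65)=2012558, p(66)=2323520, p(67)=2679689, p(68)=3087735, p(69)=3554345, p(70)=4087968, p(71)=4697205, p(72)=5392783, p(73)=6185689, p(74)=7089500, p(75)=8118264, p(76)=9289091, p(77)=10619863, p(78)=12132164, p(79)=13848650, p(80)=15796476, p(81)=18004327, p(82)=20506255, p(83)=23338469, p(84)=26543660, p(85)=30167357, p(86)=34262962, p(87)=38887673, p(88)=44108109, p(89)=49995925, p(90)=56634173, p(91)=64112359, p(92)=72533807, p(93)=82010177, p(94)=92669720, p(95)=104651419, p(96)=118114304, p(97)=133230930, p(98)=150198136, p(99)=169229875, p(100)=190569292, p(101)=214481126, p(102)=241265379, p(103)=271248950, p(104)=304801365, p(105)=342325709, p(106)=384276336, p(107)=431149389, p(108)=483502844, p(109)=541946240, p(110)=607163746, p(111)=679903203, p(112)=761002156, p(113)=851376628, p(114)=952050665, p(115)=1064144451, p(116)=1188908248, p(117)=1327710076, p(118)=1482074143, p(119)=1653668665, p(120)=1844349560, p(121)=2056148051, p(122)=2291320912, p(123)=2552338241, p(124)=2841940500, p(125)=3163127352, p(126)=3519222692, p(127)=3913864295, p(128)=4351078600, p(129)=4835271870, p(130)=5371315400, p(131)=5964539504, p(132)=6620830889, p(133)=7346629512, p(134)=8149040695, p(135)=9035836076, p(136)=10015581680, p(137)=11097645016, p(138)=12292341831, p(139)=13610949895, p(140)=15065878135, p(141)=16670689208, p(142)=18440293320, p(143)=20390982757, p(144)=22540654445, p(145)=24908858009, p(146)=27517052599, p(147)=30388671978, p(148)=33549419497, p(149)=37027355200, p(150)=40853235313, p(151)=45060624582, p(152)=49686288421, p(153)=54770336324, p(154)=60356673280, p(155)=66493182097, p(156)=73232243759.
Final step: p(157) = p(156) + p(155) - p(152) - p(150) + p(145) + p(142) - p(135) - p(131) + p(122) + p(117) - p(106) - p(100) + p(87) + p(80) - p(65) - p(57) + p(40) + p(31) - p(12) - p(2)
= 73232243759 + 66493182097 - 49686288421 - 40853235313 + 24908858009 + 18440293320 - 9035836076 - 5964539504 + 2291320912 + 1327710076 - 384276336 - 190569292 + 38887673 + 15796476 - 2012558 - 614154 + 37338 + 6842 - 77 - 2
= 80630964769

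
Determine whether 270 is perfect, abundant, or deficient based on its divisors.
abundant

Proper divisors of 270: sum = 1 + 2 + 3 + 5 + 6 + 9 + 10 + 15 + 18 + 27 + 30 + 45 + 54 + 90 + 135 = 450
Since 450 > 270, 270 is abundant.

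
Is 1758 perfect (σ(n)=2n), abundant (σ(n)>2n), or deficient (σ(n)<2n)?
abundant

Proper divisors of 1758: sum = 1 + 2 + 3 + 6 + 293 + 586 + 879 = 1770
Since 1770 > 1758, 1758 is abundant.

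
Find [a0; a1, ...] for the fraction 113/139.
[0; 1, 4, 2, 1, 8]

Euclidean algorithm steps:
113 = 0 × 139 + 113
139 = 1 × 113 + 26
113 = 4 × 26 + 9
26 = 2 × 9 + 8
9 = 1 × 8 + 1
8 = 8 × 1 + 0
Continued fraction: [0; 1, 4, 2, 1, 8]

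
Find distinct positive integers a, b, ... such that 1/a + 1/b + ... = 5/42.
1/9 + 1/126

Greedy algorithm:
5/42: ceiling(42/5) = 9, use 1/9
1/126: ceiling(126/1) = 126, use 1/126
Result: 5/42 = 1/9 + 1/126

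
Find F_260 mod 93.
69

Matrix identity: Q^n = [[F_(n+1), F_n], [F_n, F_(n-1)]] with Q = [[1,1],[1,0]].
n = 260 = 100000100₂. Square-and-multiply, entries mod 93:
Q^1 = [[1,1],[1,0]]
Q^2 = (Q^1)² = [[2,1],[1,1]]
Q^4 = (Q^2)² = [[5,3],[3,2]]
Q^8 = (Q^4)² = [[34,21],[21,13]]
Q^16 = (Q^8)² = [[16,57],[57,52]]
Q^32 = (Q^16)² = [[64,63],[63,1]]
Q^65 = (Q^32)²·Q = [[70,67],[67,3]]
Q^130 = (Q^65)² = [[89,55],[55,34]]
Q^260 = (Q^130)² = [[65,69],[69,89]]
F_260 mod 93 = Q^260[0][1] = 69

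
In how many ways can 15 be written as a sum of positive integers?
176

p(n) counts ways to write n as a sum of positive integers (order ignored).
Euler's pentagonal recurrence: p(k) = p(k-1) + p(k-2) - p(k-5) - p(k-7) + p(k-12) + p(k-15) - ... (offsets j(3j∓1)/2, signs ++--, p(0)=1, p(<0)=0).
DP table for k = 0..14: p(0)=1, p(1)=1, p(2)=2, p(3)=3, p(4)=5, p(5)=7, p(6)=11, p(7)=15, p(8)=22, p(9)=30, p(10)=42, p(11)=56, p(12)=77, p(13)=101, p(14)=135.
Final step: p(15) = p(14) + p(13) - p(10) - p(8) + p(3) + p(0)
= 135 + 101 - 42 - 22 + 3 + 1
= 176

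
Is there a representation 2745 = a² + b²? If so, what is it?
12² + 51² (a=12, b=51)

Factorization: 2745 = 3^2 × 5 × 61
By Fermat: n is sum of two squares iff every prime p ≡ 3 (mod 4) appears to even power.
All primes ≡ 3 (mod 4) appear to even power.
Search a = 0, 1, 2, … for 2745 - a² a perfect square: first hit at a = 12: 2745 - 144 = 2601 = 51².
2745 = 12² + 51² = 144 + 2601 ✓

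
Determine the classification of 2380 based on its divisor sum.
abundant

Proper divisors of 2380: sum = 1 + 2 + 4 + 5 + 7 + 10 + 14 + 17 + ... + 340 + 476 + 595 + 1190 (23 divisors) = 3668
Since 3668 > 2380, 2380 is abundant.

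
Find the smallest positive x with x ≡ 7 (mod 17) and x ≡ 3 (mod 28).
143

Using Chinese Remainder Theorem:
M = 17 × 28 = 476
M1 = 28, M2 = 17
y1 = 28^(-1) mod 17 = 14
y2 = 17^(-1) mod 28 = 5
x = (7×28×14 + 3×17×5) mod 476 = 143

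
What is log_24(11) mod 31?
11

Baby-step giant-step with step n = ⌈√31⌉ = 6.
Baby steps 24^j mod 31 (j:value) for j=0..5: 0:1, 1:24, 2:18, 3:29, 4:14, 5:26.
Giant-step multiplier: 24^(-6) ≡ 24^(30-6) = 24^24 ≡ 8 (mod 31).
Giant steps γ_i = 11·8^i mod 31: γ_0=11, γ_1=26 (in table at j=5).
x = i·n + j = 1·6 + 5 = 11.
Check: 24^11 ≡ 11 (mod 31).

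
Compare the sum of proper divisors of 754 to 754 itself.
deficient

Proper divisors of 754: sum = 1 + 2 + 13 + 26 + 29 + 58 + 377 = 506
Since 506 < 754, 754 is deficient.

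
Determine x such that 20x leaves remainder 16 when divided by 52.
x ≡ 6 (mod 13)

gcd(20, 52) = 4, which divides 16, so solutions exist.
Divide through by 4: 5x ≡ 4 (mod 13).
Find 5^(-1) mod 13 by the extended Euclidean algorithm:
13 = 2 × 5 + 3  ⟹  3 = (1)·13 + (-2)·5
5 = 1 × 3 + 2  ⟹  2 = (-1)·13 + (3)·5
3 = 1 × 2 + 1  ⟹  1 = (2)·13 + (-5)·5
So (-5)·5 ≡ 1 (mod 13), i.e. 5^(-1) ≡ -5 ≡ 8 (mod 13).
x ≡ 8 × 4 = 32 ≡ 6 (mod 13).
Check: 20 × 6 = 120 ≡ 16 (mod 52).
x ≡ 6 (mod 13), giving 4 solutions mod 52.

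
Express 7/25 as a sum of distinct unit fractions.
1/4 + 1/34 + 1/1700

Greedy algorithm:
7/25: ceiling(25/7) = 4, use 1/4
3/100: ceiling(100/3) = 34, use 1/34
1/1700: ceiling(1700/1) = 1700, use 1/1700
Result: 7/25 = 1/4 + 1/34 + 1/1700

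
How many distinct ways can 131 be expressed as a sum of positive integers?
5964539504

p(n) counts ways to write n as a sum of positive integers (order ignored).
Euler's pentagonal recurrence: p(k) = p(k-1) + p(k-2) - p(k-5) - p(k-7) + p(k-12) + p(k-15) - ... (offsets j(3j∓1)/2, signs ++--, p(0)=1, p(<0)=0).
DP table for k = 0..130: p(0)=1, p(1)=1, p(2)=2, p(3)=3, p(4)=5, p(5)=7, p(6)=11, p(7)=15, p(8)=22, p(9)=30, p(10)=42, p(11)=56, p(12)=77, p(13)=101, p(14)=135, p(15)=176, p(16)=231, p(17)=297, p(18)=385, p(19)=490, p(20)=627, p(21)=792, p(22)=1002, p(23)=1255, p(24)=1575, p(25)=1958, p(26)=2436, p(27)=3010, p(28)=3718, p(29)=4565, p(30)=5604, p(31)=6842, p(32)=8349, p(33)=10143, p(34)=12310, p(35)=14883, p(36)=17977, p(37)=21637, p(38)=26015, p(39)=31185, p(40)=37338, p(41)=44583, p(42)=53174, p(43)=63261, p(44)=75175, p(45)=89134, p(46)=105558, p(47)=124754, p(48)=147273, p(49)=173525, p(50)=204226, p(51)=239943, p(52)=281589, p(53)=329931, p(54)=386155, p(55)=451276, p(56)=526823, p(57)=614154, p(58)=715220, p(59)=831820, p(60)=966467, p(61)=1121505, p(62)=1300156, p(63)=1505499, p(64)=1741630, p(65)=2012558, p(66)=2323520, p(67)=2679689, p(68)=3087735, p(69)=3554345, p(70)=4087968, p(71)=4697205, p(72)=5392783, p(73)=6185689, p(74)=7089500, p(75)=8118264, p(76)=9289091, p(77)=10619863, p(78)=12132164, p(79)=13848650, p(80)=15796476, p(81)=18004327, p(82)=20506255, p(83)=23338469, p(84)=26543660, p(85)=30167357, p(86)=34262962, p(87)=38887673, p(88)=44108109, p(89)=49995925, p(90)=56634173, p(91)=64112359, p(92)=72533807, p(93)=82010177, p(94)=92669720, p(95)=104651419, p(96)=118114304, p(97)=133230930, p(98)=150198136, p(99)=169229875, p(100)=190569292, p(101)=214481126, p(102)=241265379, p(103)=271248950, p(104)=304801365, p(105)=342325709, p(106)=384276336, p(107)=431149389, p(108)=483502844, p(109)=541946240, p(110)=607163746, p(111)=679903203, p(112)=761002156, p(113)=851376628, p(114)=952050665, p(115)=1064144451, p(116)=1188908248, p(117)=1327710076, p(118)=1482074143, p(119)=1653668665, p(120)=1844349560, p(121)=2056148051, p(122)=2291320912, p(123)=2552338241, p(124)=2841940500, p(125)=3163127352, p(126)=3519222692, p(127)=3913864295, p(128)=4351078600, p(129)=4835271870, p(130)=5371315400.
Final step: p(131) = p(130) + p(129) - p(126) - p(124) + p(119) + p(116) - p(109) - p(105) + p(96) + p(91) - p(80) - p(74) + p(61) + p(54) - p(39) - p(31) + p(14) + p(5)
= 5371315400 + 4835271870 - 3519222692 - 2841940500 + 1653668665 + 1188908248 - 541946240 - 342325709 + 118114304 + 64112359 - 15796476 - 7089500 + 1121505 + 386155 - 31185 - 6842 + 135 + 7
= 5964539504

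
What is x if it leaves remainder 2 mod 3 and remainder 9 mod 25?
59

Using Chinese Remainder Theorem:
M = 3 × 25 = 75
M1 = 25, M2 = 3
y1 = 25^(-1) mod 3 = 1
y2 = 3^(-1) mod 25 = 17
x = (2×25×1 + 9×3×17) mod 75 = 59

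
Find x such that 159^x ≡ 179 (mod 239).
5

Baby-step giant-step with step n = ⌈√239⌉ = 16.
Baby steps 159^j mod 239 (j:value) for j=0..15: 0:1, 1:159, 2:186, 3:177, 4:180, 5:179, 6:20, 7:73, 8:135, 9:194, 10:15, 11:234, 12:161, 13:26, 14:71, 15:56.
h = 179 is already in the table at j=5, so x = 5.
Check: 159^5 ≡ 179 (mod 239).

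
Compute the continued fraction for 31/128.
[0; 4, 7, 1, 3]

Euclidean algorithm steps:
31 = 0 × 128 + 31
128 = 4 × 31 + 4
31 = 7 × 4 + 3
4 = 1 × 3 + 1
3 = 3 × 1 + 0
Continued fraction: [0; 4, 7, 1, 3]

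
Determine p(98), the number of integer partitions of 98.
150198136

p(n) counts ways to write n as a sum of positive integers (order ignored).
Euler's pentagonal recurrence: p(k) = p(k-1) + p(k-2) - p(k-5) - p(k-7) + p(k-12) + p(k-15) - ... (offsets j(3j∓1)/2, signs ++--, p(0)=1, p(<0)=0).
DP table for k = 0..97: p(0)=1, p(1)=1, p(2)=2, p(3)=3, p(4)=5, p(5)=7, p(6)=11, p(7)=15, p(8)=22, p(9)=30, p(10)=42, p(11)=56, p(12)=77, p(13)=101, p(14)=135, p(15)=176, p(16)=231, p(17)=297, p(18)=385, p(19)=490, p(20)=627, p(21)=792, p(22)=1002, p(23)=1255, p(24)=1575, p(25)=1958, p(26)=2436, p(27)=3010, p(28)=3718, p(29)=4565, p(30)=5604, p(31)=6842, p(32)=8349, p(33)=10143, p(34)=12310, p(35)=14883, p(36)=17977, p(37)=21637, p(38)=26015, p(39)=31185, p(40)=37338, p(41)=44583, p(42)=53174, p(43)=63261, p(44)=75175, p(45)=89134, p(46)=105558, p(47)=124754, p(48)=147273, p(49)=173525, p(50)=204226, p(51)=239943, p(52)=281589, p(53)=329931, p(54)=386155, p(55)=451276, p(56)=526823, p(57)=614154, p(58)=715220, p(59)=831820, p(60)=966467, p(61)=1121505, p(62)=1300156, p(63)=1505499, p(64)=1741630, p(65)=2012558, p(66)=2323520, p(67)=2679689, p(68)=3087735, p(69)=3554345, p(70)=4087968, p(71)=4697205, p(72)=5392783, p(73)=6185689, p(74)=7089500, p(75)=8118264, p(76)=9289091, p(77)=10619863, p(78)=12132164, p(79)=13848650, p(80)=15796476, p(81)=18004327, p(82)=20506255, p(83)=23338469, p(84)=26543660, p(85)=30167357, p(86)=34262962, p(87)=38887673, p(88)=44108109, p(89)=49995925, p(90)=56634173, p(91)=64112359, p(92)=72533807, p(93)=82010177, p(94)=92669720, p(95)=104651419, p(96)=118114304, p(97)=133230930.
Final step: p(98) = p(97) + p(96) - p(93) - p(91) + p(86) + p(83) - p(76) - p(72) + p(63) + p(58) - p(47) - p(41) + p(28) + p(21) - p(6)
= 133230930 + 118114304 - 82010177 - 64112359 + 34262962 + 23338469 - 9289091 - 5392783 + 1505499 + 715220 - 124754 - 44583 + 3718 + 792 - 11
= 150198136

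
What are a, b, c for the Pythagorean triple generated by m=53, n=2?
(2805, 212, 2813)

Euclid's formula: a = m² - n², b = 2mn, c = m² + n²
m = 53, n = 2
a = 53² - 2² = 2809 - 4 = 2805
b = 2 × 53 × 2 = 212
c = 53² + 2² = 2809 + 4 = 2813
Verification: 2805² + 212² = 7868025 + 44944 = 7912969 = 2813² ✓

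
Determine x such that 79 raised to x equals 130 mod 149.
30

Baby-step giant-step with step n = ⌈√149⌉ = 13.
Baby steps 79^j mod 149 (j:value) for j=0..12: 0:1, 1:79, 2:132, 3:147, 4:140, 5:34, 6:4, 7:18, 8:81, 9:141, 10:113, 11:136, 12:16.
Giant-step multiplier: 79^(-13) ≡ 79^(148-13) = 79^135 ≡ 89 (mod 149).
Giant steps γ_i = 130·89^i mod 149: γ_0=130, γ_1=97, γ_2=140 (in table at j=4).
x = i·n + j = 2·13 + 4 = 30.
Check: 79^30 ≡ 130 (mod 149).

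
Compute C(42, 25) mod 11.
10

Using Lucas' theorem:
Write n=42 and k=25 in base 11:
n in base 11: [3, 9]
k in base 11: [2, 3]
C(42,25) mod 11 = ∏ C(n_i, k_i) mod 11
Digit binomials (mod 11): C(3,2) = 3; C(9,3) = 84 ≡ 7
Product: 3 × 7 = 21 ≡ 10 (mod 11)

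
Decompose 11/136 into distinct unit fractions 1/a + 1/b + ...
1/13 + 1/253 + 1/149102 + 1/33346960504

Greedy algorithm:
11/136: ceiling(136/11) = 13, use 1/13
7/1768: ceiling(1768/7) = 253, use 1/253
3/447304: ceiling(447304/3) = 149102, use 1/149102
1/33346960504: ceiling(33346960504/1) = 33346960504, use 1/33346960504
Result: 11/136 = 1/13 + 1/253 + 1/149102 + 1/33346960504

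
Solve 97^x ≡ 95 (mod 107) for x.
81

Baby-step giant-step with step n = ⌈√107⌉ = 11.
Baby steps 97^j mod 107 (j:value) for j=0..10: 0:1, 1:97, 2:100, 3:70, 4:49, 5:45, 6:85, 7:6, 8:47, 9:65, 10:99.
Giant-step multiplier: 97^(-11) ≡ 97^(106-11) = 97^95 ≡ 103 (mod 107).
Giant steps γ_i = 95·103^i mod 107: γ_0=95, γ_1=48, γ_2=22, γ_3=19, γ_4=31, γ_5=90, γ_6=68, γ_7=49 (in table at j=4).
x = i·n + j = 7·11 + 4 = 81.
Check: 97^81 ≡ 95 (mod 107).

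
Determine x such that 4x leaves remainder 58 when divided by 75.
x ≡ 52 (mod 75)

gcd(4, 75) = 1, which divides 58, so solutions exist.
Find 4^(-1) mod 75 by the extended Euclidean algorithm:
75 = 18 × 4 + 3  ⟹  3 = (1)·75 + (-18)·4
4 = 1 × 3 + 1  ⟹  1 = (-1)·75 + (19)·4
So (19)·4 ≡ 1 (mod 75), i.e. 4^(-1) ≡ 19 (mod 75).
x ≡ 19 × 58 = 1102 ≡ 52 (mod 75).
Check: 4 × 52 = 208 ≡ 58 (mod 75).
Unique solution: x ≡ 52 (mod 75)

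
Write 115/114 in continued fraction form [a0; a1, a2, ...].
[1; 114]

Euclidean algorithm steps:
115 = 1 × 114 + 1
114 = 114 × 1 + 0
Continued fraction: [1; 114]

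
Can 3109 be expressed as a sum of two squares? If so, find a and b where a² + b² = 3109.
30² + 47² (a=30, b=47)

Factorization: 3109 = 3109
By Fermat: n is sum of two squares iff every prime p ≡ 3 (mod 4) appears to even power.
All primes ≡ 3 (mod 4) appear to even power.
Search a = 0, 1, 2, … for 3109 - a² a perfect square: first hit at a = 30: 3109 - 900 = 2209 = 47².
3109 = 30² + 47² = 900 + 2209 ✓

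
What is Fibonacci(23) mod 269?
143

Matrix identity: Q^n = [[F_(n+1), F_n], [F_n, F_(n-1)]] with Q = [[1,1],[1,0]].
n = 23 = 10111₂. Square-and-multiply, entries mod 269:
Q^1 = [[1,1],[1,0]]
Q^2 = (Q^1)² = [[2,1],[1,1]]
Q^5 = (Q^2)²·Q = [[8,5],[5,3]]
Q^11 = (Q^5)²·Q = [[144,89],[89,55]]
Q^23 = (Q^11)²·Q = [[100,143],[143,226]]
F_23 mod 269 = Q^23[0][1] = 143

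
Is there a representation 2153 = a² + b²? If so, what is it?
28² + 37² (a=28, b=37)

Factorization: 2153 = 2153
By Fermat: n is sum of two squares iff every prime p ≡ 3 (mod 4) appears to even power.
All primes ≡ 3 (mod 4) appear to even power.
Search a = 0, 1, 2, … for 2153 - a² a perfect square: first hit at a = 28: 2153 - 784 = 1369 = 37².
2153 = 28² + 37² = 784 + 1369 ✓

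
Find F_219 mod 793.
759

Matrix identity: Q^n = [[F_(n+1), F_n], [F_n, F_(n-1)]] with Q = [[1,1],[1,0]].
n = 219 = 11011011₂. Square-and-multiply, entries mod 793:
Q^1 = [[1,1],[1,0]]
Q^3 = (Q^1)²·Q = [[3,2],[2,1]]
Q^6 = (Q^3)² = [[13,8],[8,5]]
Q^13 = (Q^6)²·Q = [[377,233],[233,144]]
Q^27 = (Q^13)²·Q = [[611,547],[547,64]]
Q^54 = (Q^27)² = [[66,480],[480,379]]
Q^109 = (Q^54)²·Q = [[311,28],[28,283]]
Q^219 = (Q^109)²·Q = [[738,759],[759,772]]
F_219 mod 793 = Q^219[0][1] = 759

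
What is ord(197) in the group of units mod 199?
198

199 is prime, so ord(197) divides φ(199) = 198.
Divisors of 198: 1, 2, 3, 6, 9, 11, 18, 22, 33, 66, 99, 198.
Repeated squaring: 197^1 ≡ 197, 197^2 ≡ 4, 197^4 ≡ 16, 197^8 ≡ 57, 197^16 ≡ 65, 197^32 ≡ 46, 197^64 ≡ 126, 197^128 ≡ 155 (mod 199).
Test 197^d mod 199 for each divisor d in increasing order:
197^1 ≡ 197
197^2 ≡ 4
197^3 = 197^2·197^1 ≡ 191
197^6 = 197^4·197^2 ≡ 64
197^9 = 197^8·197^1 ≡ 85
197^11 = 197^8·197^2·197^1 ≡ 141
197^18 = 197^16·197^2 ≡ 61
197^22 = 197^16·197^4·197^2 ≡ 180
197^33 = 197^32·197^1 ≡ 107
197^66 = 197^64·197^2 ≡ 106
197^99 = 197^64·197^32·197^2·197^1 ≡ 198
197^198 = 197^128·197^64·197^4·197^2 ≡ 1  ← first divisor giving 1
The order is 198.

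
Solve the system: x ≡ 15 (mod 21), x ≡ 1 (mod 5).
36

Using Chinese Remainder Theorem:
M = 21 × 5 = 105
M1 = 5, M2 = 21
y1 = 5^(-1) mod 21 = 17
y2 = 21^(-1) mod 5 = 1
x = (15×5×17 + 1×21×1) mod 105 = 36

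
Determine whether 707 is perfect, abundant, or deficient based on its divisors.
deficient

Proper divisors of 707: sum = 1 + 7 + 101 = 109
Since 109 < 707, 707 is deficient.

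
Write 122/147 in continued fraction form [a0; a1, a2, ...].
[0; 1, 4, 1, 7, 3]

Euclidean algorithm steps:
122 = 0 × 147 + 122
147 = 1 × 122 + 25
122 = 4 × 25 + 22
25 = 1 × 22 + 3
22 = 7 × 3 + 1
3 = 3 × 1 + 0
Continued fraction: [0; 1, 4, 1, 7, 3]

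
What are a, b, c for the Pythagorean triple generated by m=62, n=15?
(3619, 1860, 4069)

Euclid's formula: a = m² - n², b = 2mn, c = m² + n²
m = 62, n = 15
a = 62² - 15² = 3844 - 225 = 3619
b = 2 × 62 × 15 = 1860
c = 62² + 15² = 3844 + 225 = 4069
Verification: 3619² + 1860² = 13097161 + 3459600 = 16556761 = 4069² ✓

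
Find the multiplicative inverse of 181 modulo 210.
181

gcd(181, 210) = 1, so the inverse exists.
Extended Euclidean algorithm on (210, 181):
210 = 1 × 181 + 29  ⟹  29 = (1)·210 + (-1)·181
181 = 6 × 29 + 7  ⟹  7 = (-6)·210 + (7)·181
29 = 4 × 7 + 1  ⟹  1 = (25)·210 + (-29)·181
So (-29)·181 ≡ 1 (mod 210), i.e. 181^(-1) ≡ -29 ≡ 181 (mod 210).
Check: 181 × 181 = 32761 ≡ 1 (mod 210)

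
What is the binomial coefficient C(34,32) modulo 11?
0

Using Lucas' theorem:
Write n=34 and k=32 in base 11:
n in base 11: [3, 1]
k in base 11: [2, 10]
C(34,32) mod 11 = ∏ C(n_i, k_i) mod 11
Digit binomials (mod 11): C(3,2) = 3; C(1,10) = 0 (k_i > n_i)
Product: 3 × 0 = 0 ≡ 0 (mod 11)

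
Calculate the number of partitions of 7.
15

p(n) counts ways to write n as a sum of positive integers (order ignored).
Examples: 7; 6 + 1; 5 + 2; 5 + 1 + 1; 4 + 3; ... (15 total)
p(7) = 15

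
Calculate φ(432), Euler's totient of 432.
144

432 = 2^4 × 3^3
φ(n) = n × ∏(1 - 1/p) for each prime p dividing n
φ(432) = 432 × (1 - 1/2) × (1 - 1/3) = 144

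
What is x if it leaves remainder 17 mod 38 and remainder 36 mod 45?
891

Using Chinese Remainder Theorem:
M = 38 × 45 = 1710
M1 = 45, M2 = 38
y1 = 45^(-1) mod 38 = 11
y2 = 38^(-1) mod 45 = 32
x = (17×45×11 + 36×38×32) mod 1710 = 891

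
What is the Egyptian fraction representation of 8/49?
1/7 + 1/49

Greedy algorithm:
8/49: ceiling(49/8) = 7, use 1/7
1/49: ceiling(49/1) = 49, use 1/49
Result: 8/49 = 1/7 + 1/49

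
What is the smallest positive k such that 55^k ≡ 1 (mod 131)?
65

131 is prime, so ord(55) divides φ(131) = 130.
Divisors of 130: 1, 2, 5, 10, 13, 26, 65, 130.
Repeated squaring: 55^1 ≡ 55, 55^2 ≡ 12, 55^4 ≡ 13, 55^8 ≡ 38, 55^16 ≡ 3, 55^32 ≡ 9, 55^64 ≡ 81, 55^128 ≡ 11 (mod 131).
Test 55^d mod 131 for each divisor d in increasing order:
55^1 ≡ 55
55^2 ≡ 12
55^5 = 55^4·55^1 ≡ 60
55^10 = 55^8·55^2 ≡ 63
55^13 = 55^8·55^4·55^1 ≡ 53
55^26 = 55^16·55^8·55^2 ≡ 58
55^65 = 55^64·55^1 ≡ 1  ← first divisor giving 1
The order is 65.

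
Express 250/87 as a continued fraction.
[2; 1, 6, 1, 10]

Euclidean algorithm steps:
250 = 2 × 87 + 76
87 = 1 × 76 + 11
76 = 6 × 11 + 10
11 = 1 × 10 + 1
10 = 10 × 1 + 0
Continued fraction: [2; 1, 6, 1, 10]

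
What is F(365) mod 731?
362

Matrix identity: Q^n = [[F_(n+1), F_n], [F_n, F_(n-1)]] with Q = [[1,1],[1,0]].
n = 365 = 101101101₂. Square-and-multiply, entries mod 731:
Q^1 = [[1,1],[1,0]]
Q^2 = (Q^1)² = [[2,1],[1,1]]
Q^5 = (Q^2)²·Q = [[8,5],[5,3]]
Q^11 = (Q^5)²·Q = [[144,89],[89,55]]
Q^22 = (Q^11)² = [[148,167],[167,712]]
Q^45 = (Q^22)²·Q = [[429,85],[85,344]]
Q^91 = (Q^45)²·Q = [[390,475],[475,646]]
Q^182 = (Q^91)² = [[529,137],[137,392]]
Q^365 = (Q^182)²·Q = [[76,362],[362,445]]
F_365 mod 731 = Q^365[0][1] = 362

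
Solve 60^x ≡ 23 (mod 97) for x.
71

Baby-step giant-step with step n = ⌈√97⌉ = 10.
Baby steps 60^j mod 97 (j:value) for j=0..9: 0:1, 1:60, 2:11, 3:78, 4:24, 5:82, 6:70, 7:29, 8:91, 9:28.
Giant-step multiplier: 60^(-10) ≡ 60^(96-10) = 60^86 ≡ 72 (mod 97).
Giant steps γ_i = 23·72^i mod 97: γ_0=23, γ_1=7, γ_2=19, γ_3=10, γ_4=41, γ_5=42, γ_6=17, γ_7=60 (in table at j=1).
x = i·n + j = 7·10 + 1 = 71.
Check: 60^71 ≡ 23 (mod 97).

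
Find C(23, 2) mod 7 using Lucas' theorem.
1

Using Lucas' theorem:
Write n=23 and k=2 in base 7:
n in base 7: [3, 2]
k in base 7: [0, 2]
C(23,2) mod 7 = ∏ C(n_i, k_i) mod 7
Digit binomials (mod 7): C(3,0) = 1; C(2,2) = 1
Product: 1 × 1 = 1 ≡ 1 (mod 7)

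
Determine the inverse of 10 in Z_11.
10

gcd(10, 11) = 1, so the inverse exists.
Extended Euclidean algorithm on (11, 10):
11 = 1 × 10 + 1  ⟹  1 = (1)·11 + (-1)·10
So (-1)·10 ≡ 1 (mod 11), i.e. 10^(-1) ≡ -1 ≡ 10 (mod 11).
Check: 10 × 10 = 100 ≡ 1 (mod 11)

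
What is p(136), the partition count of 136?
10015581680

p(n) counts ways to write n as a sum of positive integers (order ignored).
Euler's pentagonal recurrence: p(k) = p(k-1) + p(k-2) - p(k-5) - p(k-7) + p(k-12) + p(k-15) - ... (offsets j(3j∓1)/2, signs ++--, p(0)=1, p(<0)=0).
DP table for k = 0..135: p(0)=1, p(1)=1, p(2)=2, p(3)=3, p(4)=5, p(5)=7, p(6)=11, p(7)=15, p(8)=22, p(9)=30, p(10)=42, p(11)=56, p(12)=77, p(13)=101, p(14)=135, p(15)=176, p(16)=231, p(17)=297, p(18)=385, p(19)=490, p(20)=627, p(21)=792, p(22)=1002, p(23)=1255, p(24)=1575, p(25)=1958, p(26)=2436, p(27)=3010, p(28)=3718, p(29)=4565, p(30)=5604, p(31)=6842, p(32)=8349, p(33)=10143, p(34)=12310, p(35)=14883, p(36)=17977, p(37)=21637, p(38)=26015, p(39)=31185, p(40)=37338, p(41)=44583, p(42)=53174, p(43)=63261, p(44)=75175, p(45)=89134, p(46)=105558, p(47)=124754, p(48)=147273, p(49)=173525, p(50)=204226, p(51)=239943, p(52)=281589, p(53)=329931, p(54)=386155, p(55)=451276, p(56)=526823, p(57)=614154, p(58)=715220, p(59)=831820, p(60)=966467, p(61)=1121505, p(62)=1300156, p(63)=1505499, p(64)=1741630, p(65)=2012558, p(66)=2323520, p(67)=2679689, p(68)=3087735, p(69)=3554345, p(70)=4087968, p(71)=4697205, p(72)=5392783, p(73)=6185689, p(74)=7089500, p(75)=8118264, p(76)=9289091, p(77)=10619863, p(78)=12132164, p(79)=13848650, p(80)=15796476, p(81)=18004327, p(82)=20506255, p(83)=23338469, p(84)=26543660, p(85)=30167357, p(86)=34262962, p(87)=38887673, p(88)=44108109, p(89)=49995925, p(90)=56634173, p(91)=64112359, p(92)=72533807, p(93)=82010177, p(94)=92669720, p(95)=104651419, p(96)=118114304, p(97)=133230930, p(98)=150198136, p(99)=169229875, p(100)=190569292, p(101)=214481126, p(102)=241265379, p(103)=271248950, p(104)=304801365, p(105)=342325709, p(106)=384276336, p(107)=431149389, p(108)=483502844, p(109)=541946240, p(110)=607163746, p(111)=679903203, p(112)=761002156, p(113)=851376628, p(114)=952050665, p(115)=1064144451, p(116)=1188908248, p(117)=1327710076, p(118)=1482074143, p(119)=1653668665, p(120)=1844349560, p(121)=2056148051, p(122)=2291320912, p(123)=2552338241, p(124)=2841940500, p(125)=3163127352, p(126)=3519222692, p(127)=3913864295, p(128)=4351078600, p(129)=4835271870, p(130)=5371315400, p(131)=5964539504, p(132)=6620830889, p(133)=7346629512, p(134)=8149040695, p(135)=9035836076.
Final step: p(136) = p(135) + p(134) - p(131) - p(129) + p(124) + p(121) - p(114) - p(110) + p(101) + p(96) - p(85) - p(79) + p(66) + p(59) - p(44) - p(36) + p(19) + p(10)
= 9035836076 + 8149040695 - 5964539504 - 4835271870 + 2841940500 + 2056148051 - 952050665 - 607163746 + 214481126 + 118114304 - 30167357 - 13848650 + 2323520 + 831820 - 75175 - 17977 + 490 + 42
= 10015581680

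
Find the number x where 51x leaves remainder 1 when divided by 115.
106

gcd(51, 115) = 1, so the inverse exists.
Extended Euclidean algorithm on (115, 51):
115 = 2 × 51 + 13  ⟹  13 = (1)·115 + (-2)·51
51 = 3 × 13 + 12  ⟹  12 = (-3)·115 + (7)·51
13 = 1 × 12 + 1  ⟹  1 = (4)·115 + (-9)·51
So (-9)·51 ≡ 1 (mod 115), i.e. 51^(-1) ≡ -9 ≡ 106 (mod 115).
Check: 51 × 106 = 5406 ≡ 1 (mod 115)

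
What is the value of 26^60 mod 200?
176

Repeated squaring. Binary of 60 = 111100.
26^1 ≡ 26 (mod 200); 26^2 ≡ 76 (mod 200); 26^4 ≡ 176 (mod 200); 26^8 ≡ 176 (mod 200); 26^16 ≡ 176 (mod 200); 26^32 ≡ 176 (mod 200)
26^60 = 26^4 × 26^8 × 26^16 × 26^32 ≡ 176 (mod 200)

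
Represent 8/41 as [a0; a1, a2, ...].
[0; 5, 8]

Euclidean algorithm steps:
8 = 0 × 41 + 8
41 = 5 × 8 + 1
8 = 8 × 1 + 0
Continued fraction: [0; 5, 8]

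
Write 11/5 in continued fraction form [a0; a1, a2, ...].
[2; 5]

Euclidean algorithm steps:
11 = 2 × 5 + 1
5 = 5 × 1 + 0
Continued fraction: [2; 5]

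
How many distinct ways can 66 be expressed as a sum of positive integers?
2323520

p(n) counts ways to write n as a sum of positive integers (order ignored).
Euler's pentagonal recurrence: p(k) = p(k-1) + p(k-2) - p(k-5) - p(k-7) + p(k-12) + p(k-15) - ... (offsets j(3j∓1)/2, signs ++--, p(0)=1, p(<0)=0).
DP table for k = 0..65: p(0)=1, p(1)=1, p(2)=2, p(3)=3, p(4)=5, p(5)=7, p(6)=11, p(7)=15, p(8)=22, p(9)=30, p(10)=42, p(11)=56, p(12)=77, p(13)=101, p(14)=135, p(15)=176, p(16)=231, p(17)=297, p(18)=385, p(19)=490, p(20)=627, p(21)=792, p(22)=1002, p(23)=1255, p(24)=1575, p(25)=1958, p(26)=2436, p(27)=3010, p(28)=3718, p(29)=4565, p(30)=5604, p(31)=6842, p(32)=8349, p(33)=10143, p(34)=12310, p(35)=14883, p(36)=17977, p(37)=21637, p(38)=26015, p(39)=31185, p(40)=37338, p(41)=44583, p(42)=53174, p(43)=63261, p(44)=75175, p(45)=89134, p(46)=105558, p(47)=124754, p(48)=147273, p(49)=173525, p(50)=204226, p(51)=239943, p(52)=281589, p(53)=329931, p(54)=386155, p(55)=451276, p(56)=526823, p(57)=614154, p(58)=715220, p(59)=831820, p(60)=966467, p(61)=1121505, p(62)=1300156, p(63)=1505499, p(64)=1741630, p(65)=2012558.
Final step: p(66) = p(65) + p(64) - p(61) - p(59) + p(54) + p(51) - p(44) - p(40) + p(31) + p(26) - p(15) - p(9)
= 2012558 + 1741630 - 1121505 - 831820 + 386155 + 239943 - 75175 - 37338 + 6842 + 2436 - 176 - 30
= 2323520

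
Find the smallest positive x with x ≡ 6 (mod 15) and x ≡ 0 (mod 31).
186

Using Chinese Remainder Theorem:
M = 15 × 31 = 465
M1 = 31, M2 = 15
y1 = 31^(-1) mod 15 = 1
y2 = 15^(-1) mod 31 = 29
x = (6×31×1 + 0×15×29) mod 465 = 186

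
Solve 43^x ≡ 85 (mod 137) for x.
25

Baby-step giant-step with step n = ⌈√137⌉ = 12.
Baby steps 43^j mod 137 (j:value) for j=0..11: 0:1, 1:43, 2:68, 3:47, 4:103, 5:45, 6:17, 7:46, 8:60, 9:114, 10:107, 11:80.
Giant-step multiplier: 43^(-12) ≡ 43^(136-12) = 43^124 ≡ 64 (mod 137).
Giant steps γ_i = 85·64^i mod 137: γ_0=85, γ_1=97, γ_2=43 (in table at j=1).
x = i·n + j = 2·12 + 1 = 25.
Check: 43^25 ≡ 85 (mod 137).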